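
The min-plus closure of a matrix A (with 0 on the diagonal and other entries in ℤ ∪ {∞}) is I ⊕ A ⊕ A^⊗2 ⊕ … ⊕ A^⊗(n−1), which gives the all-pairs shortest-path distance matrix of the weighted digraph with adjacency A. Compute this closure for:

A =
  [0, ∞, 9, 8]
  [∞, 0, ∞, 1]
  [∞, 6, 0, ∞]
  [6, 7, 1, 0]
Closure =
  [0, 15, 9, 8]
  [7, 0, 2, 1]
  [13, 6, 0, 7]
  [6, 7, 1, 0]

This is the Floyd-Warshall all-pairs shortest-path computation. For each intermediate vertex k = 0, 1, …, 3, update dist[i][j] ← min(dist[i][j], dist[i][k] + dist[k][j]). The final matrix gives, for each (i, j), the minimum total weight of any directed path from i to j (possibly empty when i = j).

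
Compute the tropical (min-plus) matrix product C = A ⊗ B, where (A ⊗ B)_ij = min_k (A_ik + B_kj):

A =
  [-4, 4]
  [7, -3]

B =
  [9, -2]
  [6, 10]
A ⊗ B =
  [5, -6]
  [3, 5]

Apply the min-plus product entry-by-entry:
  C[0][0] = min over k of (A[0][0] + B[0][0] = -4 + 9 = 5, A[0][1] + B[1][0] = 4 + 6 = 10) = 5 (attained at k = 0)
  C[0][1] = min over k of (A[0][0] + B[0][1] = -4 + -2 = -6, A[0][1] + B[1][1] = 4 + 10 = 14) = -6 (attained at k = 0)
  C[1][0] = min over k of (A[1][0] + B[0][0] = 7 + 9 = 16, A[1][1] + B[1][0] = -3 + 6 = 3) = 3 (attained at k = 1)
  C[1][1] = min over k of (A[1][0] + B[0][1] = 7 + -2 = 5, A[1][1] + B[1][1] = -3 + 10 = 7) = 5 (attained at k = 0)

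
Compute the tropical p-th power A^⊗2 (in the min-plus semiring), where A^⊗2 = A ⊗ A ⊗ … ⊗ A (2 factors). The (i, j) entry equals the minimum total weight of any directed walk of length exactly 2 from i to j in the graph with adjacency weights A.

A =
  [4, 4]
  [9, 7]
A^⊗2 =
  [8, 8]
  [13, 13]

Each entry (A^⊗2)_ij equals the minimum over all length-2 walks i = v_0 → v_1 → … → v_2 = j of Σ_t A[v_t][v_{t+1}]. For example, for (i, j) = (0, 1) we minimise over 2 possible intermediate vertex sequences; the minimum is 8, attained along the walk 0 → 0 → 1.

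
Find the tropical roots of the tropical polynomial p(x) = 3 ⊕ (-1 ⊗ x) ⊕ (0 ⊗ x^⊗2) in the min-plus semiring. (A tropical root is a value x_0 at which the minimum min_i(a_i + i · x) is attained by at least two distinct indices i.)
Roots: {-1, 4}

Each tropical root is a break point of the lower envelope of the lines y = a_i + i · x (there are 3 lines, with slopes 0, 1, ..., 2). Only the lines that attain the minimum somewhere contribute to roots; other lines are dominated. Here the surviving (envelope) indices are i = 2, i = 1, i = 0.
Intersections between consecutive envelope lines give the roots: for adjacent envelope indices i < j the intersection is x = (a_i − a_j) / (j − i). Reading off the sorted break points: {-1, 4}.
Verification: at each break x_0, at least two indices attain the minimum of min_i(a_i + i · x_0).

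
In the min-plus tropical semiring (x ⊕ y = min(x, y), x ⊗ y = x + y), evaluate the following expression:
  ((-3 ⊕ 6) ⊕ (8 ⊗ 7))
((-3 ⊕ 6) ⊕ (8 ⊗ 7)) = -3

Expand innermost to outermost. Recall ⊕ takes the minimum of its arguments and ⊗ takes their sum. Working out the expression ((-3 ⊕ 6) ⊕ (8 ⊗ 7)) gives -3.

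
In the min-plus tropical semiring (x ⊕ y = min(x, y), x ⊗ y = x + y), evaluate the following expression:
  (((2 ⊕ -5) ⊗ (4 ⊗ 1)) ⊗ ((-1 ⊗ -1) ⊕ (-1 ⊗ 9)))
(((2 ⊕ -5) ⊗ (4 ⊗ 1)) ⊗ ((-1 ⊗ -1) ⊕ (-1 ⊗ 9))) = -2

Expand innermost to outermost. Recall ⊕ takes the minimum of its arguments and ⊗ takes their sum. Working out the expression (((2 ⊕ -5) ⊗ (4 ⊗ 1)) ⊗ ((-1 ⊗ -1) ⊕ (-1 ⊗ 9))) gives -2.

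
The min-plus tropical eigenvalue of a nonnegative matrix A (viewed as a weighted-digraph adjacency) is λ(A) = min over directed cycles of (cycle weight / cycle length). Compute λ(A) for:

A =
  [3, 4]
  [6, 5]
λ(A) = 3

Enumerate directed cycles and compute their means (weight / length). Sample:
  cycle 0 → 0: weight = 3, length = 1, mean = 3/1 ≈ 3.000
  cycle 1 → 1: weight = 5, length = 1, mean = 5/1 ≈ 5.000
  cycle 0 → 1 → 0: weight = 10, length = 2, mean = 10/2 ≈ 5.000
  cycle 1 → 0 → 1: weight = 10, length = 2, mean = 10/2 ≈ 5.000
Minimum mean = 3.000, attained e.g. along the cycle 0 → 0 with weight 3 and length 1. So λ(A) = 3/1 = 3.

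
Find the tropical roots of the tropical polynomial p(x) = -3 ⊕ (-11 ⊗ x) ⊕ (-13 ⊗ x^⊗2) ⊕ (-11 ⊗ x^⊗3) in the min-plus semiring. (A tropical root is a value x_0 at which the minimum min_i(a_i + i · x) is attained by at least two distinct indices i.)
Roots: {-2, 2, 8}

Each tropical root is a break point of the lower envelope of the lines y = a_i + i · x (there are 4 lines, with slopes 0, 1, ..., 3). Only the lines that attain the minimum somewhere contribute to roots; other lines are dominated. Here the surviving (envelope) indices are i = 3, i = 2, i = 1, i = 0.
Intersections between consecutive envelope lines give the roots: for adjacent envelope indices i < j the intersection is x = (a_i − a_j) / (j − i). Reading off the sorted break points: {-2, 2, 8}.
Verification: at each break x_0, at least two indices attain the minimum of min_i(a_i + i · x_0).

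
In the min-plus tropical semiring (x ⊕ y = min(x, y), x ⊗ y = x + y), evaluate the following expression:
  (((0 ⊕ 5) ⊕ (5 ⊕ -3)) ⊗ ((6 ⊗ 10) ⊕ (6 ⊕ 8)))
(((0 ⊕ 5) ⊕ (5 ⊕ -3)) ⊗ ((6 ⊗ 10) ⊕ (6 ⊕ 8))) = 3

Expand innermost to outermost. Recall ⊕ takes the minimum of its arguments and ⊗ takes their sum. Working out the expression (((0 ⊕ 5) ⊕ (5 ⊕ -3)) ⊗ ((6 ⊗ 10) ⊕ (6 ⊕ 8))) gives 3.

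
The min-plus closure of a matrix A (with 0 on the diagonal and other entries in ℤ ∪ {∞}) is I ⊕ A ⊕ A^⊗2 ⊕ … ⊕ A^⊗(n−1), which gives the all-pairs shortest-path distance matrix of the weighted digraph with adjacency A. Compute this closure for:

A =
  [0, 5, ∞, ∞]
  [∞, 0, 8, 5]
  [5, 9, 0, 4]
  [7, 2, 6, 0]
Closure =
  [0, 5, 13, 10]
  [12, 0, 8, 5]
  [5, 6, 0, 4]
  [7, 2, 6, 0]

This is the Floyd-Warshall all-pairs shortest-path computation. For each intermediate vertex k = 0, 1, …, 3, update dist[i][j] ← min(dist[i][j], dist[i][k] + dist[k][j]). The final matrix gives, for each (i, j), the minimum total weight of any directed path from i to j (possibly empty when i = j).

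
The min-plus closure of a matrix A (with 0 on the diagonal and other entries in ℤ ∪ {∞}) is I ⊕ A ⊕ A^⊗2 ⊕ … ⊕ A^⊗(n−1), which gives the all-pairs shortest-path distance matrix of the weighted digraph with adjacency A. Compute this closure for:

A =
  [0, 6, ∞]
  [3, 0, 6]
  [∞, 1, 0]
Closure =
  [0, 6, 12]
  [3, 0, 6]
  [4, 1, 0]

This is the Floyd-Warshall all-pairs shortest-path computation. For each intermediate vertex k = 0, 1, …, 2, update dist[i][j] ← min(dist[i][j], dist[i][k] + dist[k][j]). The final matrix gives, for each (i, j), the minimum total weight of any directed path from i to j (possibly empty when i = j).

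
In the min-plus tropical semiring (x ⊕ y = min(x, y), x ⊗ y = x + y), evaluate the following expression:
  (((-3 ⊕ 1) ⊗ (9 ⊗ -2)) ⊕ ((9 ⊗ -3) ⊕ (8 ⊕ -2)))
(((-3 ⊕ 1) ⊗ (9 ⊗ -2)) ⊕ ((9 ⊗ -3) ⊕ (8 ⊕ -2))) = -2

Expand innermost to outermost. Recall ⊕ takes the minimum of its arguments and ⊗ takes their sum. Working out the expression (((-3 ⊕ 1) ⊗ (9 ⊗ -2)) ⊕ ((9 ⊗ -3) ⊕ (8 ⊕ -2))) gives -2.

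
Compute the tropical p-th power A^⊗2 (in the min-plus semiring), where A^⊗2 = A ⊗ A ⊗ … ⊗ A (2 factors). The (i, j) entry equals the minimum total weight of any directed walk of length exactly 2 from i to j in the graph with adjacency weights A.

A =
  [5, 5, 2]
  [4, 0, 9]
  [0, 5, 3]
A^⊗2 =
  [2, 5, 5]
  [4, 0, 6]
  [3, 5, 2]

Each entry (A^⊗2)_ij equals the minimum over all length-2 walks i = v_0 → v_1 → … → v_2 = j of Σ_t A[v_t][v_{t+1}]. For example, for (i, j) = (0, 2) we minimise over 3 possible intermediate vertex sequences; the minimum is 5, attained along the walk 0 → 2 → 2.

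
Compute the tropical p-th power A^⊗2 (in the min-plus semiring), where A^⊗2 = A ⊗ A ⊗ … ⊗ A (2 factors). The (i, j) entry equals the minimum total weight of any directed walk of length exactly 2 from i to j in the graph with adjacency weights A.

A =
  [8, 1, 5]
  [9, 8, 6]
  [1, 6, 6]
A^⊗2 =
  [6, 9, 7]
  [7, 10, 12]
  [7, 2, 6]

Each entry (A^⊗2)_ij equals the minimum over all length-2 walks i = v_0 → v_1 → … → v_2 = j of Σ_t A[v_t][v_{t+1}]. For example, for (i, j) = (0, 2) we minimise over 3 possible intermediate vertex sequences; the minimum is 7, attained along the walk 0 → 1 → 2.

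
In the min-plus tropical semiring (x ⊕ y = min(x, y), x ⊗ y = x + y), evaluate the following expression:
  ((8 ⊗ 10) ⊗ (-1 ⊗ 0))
((8 ⊗ 10) ⊗ (-1 ⊗ 0)) = 17

Expand innermost to outermost. Recall ⊕ takes the minimum of its arguments and ⊗ takes their sum. Working out the expression ((8 ⊗ 10) ⊗ (-1 ⊗ 0)) gives 17.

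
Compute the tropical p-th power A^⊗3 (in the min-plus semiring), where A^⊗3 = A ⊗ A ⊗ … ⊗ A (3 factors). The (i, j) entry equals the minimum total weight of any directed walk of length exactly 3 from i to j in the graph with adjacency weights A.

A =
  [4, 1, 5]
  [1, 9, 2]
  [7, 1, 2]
A^⊗3 =
  [6, 3, 5]
  [3, 5, 4]
  [4, 3, 5]

Each entry (A^⊗3)_ij equals the minimum over all length-3 walks i = v_0 → v_1 → … → v_3 = j of Σ_t A[v_t][v_{t+1}]. For example, for (i, j) = (0, 2) we minimise over 9 possible intermediate vertex sequences; the minimum is 5, attained along the walk 0 → 1 → 2 → 2.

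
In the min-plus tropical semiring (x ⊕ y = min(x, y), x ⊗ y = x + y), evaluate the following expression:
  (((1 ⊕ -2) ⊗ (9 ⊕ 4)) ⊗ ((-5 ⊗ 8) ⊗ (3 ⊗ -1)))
(((1 ⊕ -2) ⊗ (9 ⊕ 4)) ⊗ ((-5 ⊗ 8) ⊗ (3 ⊗ -1))) = 7

Expand innermost to outermost. Recall ⊕ takes the minimum of its arguments and ⊗ takes their sum. Working out the expression (((1 ⊕ -2) ⊗ (9 ⊕ 4)) ⊗ ((-5 ⊗ 8) ⊗ (3 ⊗ -1))) gives 7.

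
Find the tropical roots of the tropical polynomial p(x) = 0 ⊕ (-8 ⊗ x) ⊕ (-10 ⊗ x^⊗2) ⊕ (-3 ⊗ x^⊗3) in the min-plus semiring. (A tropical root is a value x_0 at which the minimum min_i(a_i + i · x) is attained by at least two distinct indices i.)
Roots: {-7, 2, 8}

Each tropical root is a break point of the lower envelope of the lines y = a_i + i · x (there are 4 lines, with slopes 0, 1, ..., 3). Only the lines that attain the minimum somewhere contribute to roots; other lines are dominated. Here the surviving (envelope) indices are i = 3, i = 2, i = 1, i = 0.
Intersections between consecutive envelope lines give the roots: for adjacent envelope indices i < j the intersection is x = (a_i − a_j) / (j − i). Reading off the sorted break points: {-7, 2, 8}.
Verification: at each break x_0, at least two indices attain the minimum of min_i(a_i + i · x_0).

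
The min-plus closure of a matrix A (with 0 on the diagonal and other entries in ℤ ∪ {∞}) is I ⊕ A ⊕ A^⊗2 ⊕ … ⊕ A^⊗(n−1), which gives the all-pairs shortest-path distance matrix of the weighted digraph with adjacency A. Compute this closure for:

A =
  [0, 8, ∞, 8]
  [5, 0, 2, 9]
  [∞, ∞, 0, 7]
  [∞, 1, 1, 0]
Closure =
  [0, 8, 9, 8]
  [5, 0, 2, 9]
  [13, 8, 0, 7]
  [6, 1, 1, 0]

This is the Floyd-Warshall all-pairs shortest-path computation. For each intermediate vertex k = 0, 1, …, 3, update dist[i][j] ← min(dist[i][j], dist[i][k] + dist[k][j]). The final matrix gives, for each (i, j), the minimum total weight of any directed path from i to j (possibly empty when i = j).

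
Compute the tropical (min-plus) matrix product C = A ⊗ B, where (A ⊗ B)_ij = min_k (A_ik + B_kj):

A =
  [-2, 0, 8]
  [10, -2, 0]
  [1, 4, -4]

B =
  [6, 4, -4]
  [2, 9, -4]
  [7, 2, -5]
A ⊗ B =
  [2, 2, -6]
  [0, 2, -6]
  [3, -2, -9]

Apply the min-plus product entry-by-entry:
  C[0][0] = min over k of (A[0][0] + B[0][0] = -2 + 6 = 4, A[0][1] + B[1][0] = 0 + 2 = 2, A[0][2] + B[2][0] = 8 + 7 = 15) = 2 (attained at k = 1)
  C[0][1] = min over k of (A[0][0] + B[0][1] = -2 + 4 = 2, A[0][1] + B[1][1] = 0 + 9 = 9, A[0][2] + B[2][1] = 8 + 2 = 10) = 2 (attained at k = 0)
  C[0][2] = min over k of (A[0][0] + B[0][2] = -2 + -4 = -6, A[0][1] + B[1][2] = 0 + -4 = -4, A[0][2] + B[2][2] = 8 + -5 = 3) = -6 (attained at k = 0)
  C[1][0] = min over k of (A[1][0] + B[0][0] = 10 + 6 = 16, A[1][1] + B[1][0] = -2 + 2 = 0, A[1][2] + B[2][0] = 0 + 7 = 7) = 0 (attained at k = 1)
  C[1][1] = min over k of (A[1][0] + B[0][1] = 10 + 4 = 14, A[1][1] + B[1][1] = -2 + 9 = 7, A[1][2] + B[2][1] = 0 + 2 = 2) = 2 (attained at k = 2)
  C[1][2] = min over k of (A[1][0] + B[0][2] = 10 + -4 = 6, A[1][1] + B[1][2] = -2 + -4 = -6, A[1][2] + B[2][2] = 0 + -5 = -5) = -6 (attained at k = 1)
  C[2][0] = min over k of (A[2][0] + B[0][0] = 1 + 6 = 7, A[2][1] + B[1][0] = 4 + 2 = 6, A[2][2] + B[2][0] = -4 + 7 = 3) = 3 (attained at k = 2)
  C[2][1] = min over k of (A[2][0] + B[0][1] = 1 + 4 = 5, A[2][1] + B[1][1] = 4 + 9 = 13, A[2][2] + B[2][1] = -4 + 2 = -2) = -2 (attained at k = 2)
  C[2][2] = min over k of (A[2][0] + B[0][2] = 1 + -4 = -3, A[2][1] + B[1][2] = 4 + -4 = 0, A[2][2] + B[2][2] = -4 + -5 = -9) = -9 (attained at k = 2)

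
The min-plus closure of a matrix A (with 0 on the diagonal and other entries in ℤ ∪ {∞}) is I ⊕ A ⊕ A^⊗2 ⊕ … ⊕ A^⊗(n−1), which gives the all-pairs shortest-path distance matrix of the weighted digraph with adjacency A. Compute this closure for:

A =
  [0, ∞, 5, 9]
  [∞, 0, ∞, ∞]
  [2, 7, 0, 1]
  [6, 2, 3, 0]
Closure =
  [0, 8, 5, 6]
  [∞, 0, ∞, ∞]
  [2, 3, 0, 1]
  [5, 2, 3, 0]

This is the Floyd-Warshall all-pairs shortest-path computation. For each intermediate vertex k = 0, 1, …, 3, update dist[i][j] ← min(dist[i][j], dist[i][k] + dist[k][j]). The final matrix gives, for each (i, j), the minimum total weight of any directed path from i to j (possibly empty when i = j).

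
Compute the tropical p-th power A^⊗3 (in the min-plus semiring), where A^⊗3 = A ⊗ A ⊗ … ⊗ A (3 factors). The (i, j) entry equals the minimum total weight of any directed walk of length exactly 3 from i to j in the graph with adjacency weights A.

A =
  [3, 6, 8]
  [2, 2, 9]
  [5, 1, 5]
A^⊗3 =
  [9, 10, 14]
  [6, 6, 12]
  [5, 5, 11]

Each entry (A^⊗3)_ij equals the minimum over all length-3 walks i = v_0 → v_1 → … → v_3 = j of Σ_t A[v_t][v_{t+1}]. For example, for (i, j) = (0, 2) we minimise over 9 possible intermediate vertex sequences; the minimum is 14, attained along the walk 0 → 0 → 0 → 2.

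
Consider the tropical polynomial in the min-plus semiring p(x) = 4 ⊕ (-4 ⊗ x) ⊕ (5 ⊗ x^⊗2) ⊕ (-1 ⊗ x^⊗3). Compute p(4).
p(4) = 0

A tropical monomial a ⊗ x^⊗i evaluates to a + i · x. Evaluating each term at x = 4:
  Term 0 contributes 4 + 0 · 4 = 4
  Term 1 contributes -4 + 1 · 4 = 0
  Term 2 contributes 5 + 2 · 4 = 13
  Term 3 contributes -1 + 3 · 4 = 11
p(4) = ⊕ of these = min[4, 0, 13, 11] = 0.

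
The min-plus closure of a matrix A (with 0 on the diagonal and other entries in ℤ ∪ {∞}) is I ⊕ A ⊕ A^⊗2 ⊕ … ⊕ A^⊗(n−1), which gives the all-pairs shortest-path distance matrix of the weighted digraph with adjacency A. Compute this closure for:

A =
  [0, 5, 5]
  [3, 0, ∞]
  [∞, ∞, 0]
Closure =
  [0, 5, 5]
  [3, 0, 8]
  [∞, ∞, 0]

This is the Floyd-Warshall all-pairs shortest-path computation. For each intermediate vertex k = 0, 1, …, 2, update dist[i][j] ← min(dist[i][j], dist[i][k] + dist[k][j]). The final matrix gives, for each (i, j), the minimum total weight of any directed path from i to j (possibly empty when i = j).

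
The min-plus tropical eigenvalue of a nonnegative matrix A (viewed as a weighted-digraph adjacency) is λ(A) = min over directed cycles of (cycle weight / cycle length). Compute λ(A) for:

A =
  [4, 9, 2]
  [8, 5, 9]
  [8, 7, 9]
λ(A) = 4

Enumerate directed cycles and compute their means (weight / length). Sample:
  cycle 0 → 0: weight = 4, length = 1, mean = 4/1 ≈ 4.000
  cycle 1 → 1: weight = 5, length = 1, mean = 5/1 ≈ 5.000
  cycle 2 → 2: weight = 9, length = 1, mean = 9/1 ≈ 9.000
  cycle 0 → 1 → 0: weight = 17, length = 2, mean = 17/2 ≈ 8.500
  cycle 0 → 2 → 0: weight = 10, length = 2, mean = 10/2 ≈ 5.000
  cycle 1 → 0 → 1: weight = 17, length = 2, mean = 17/2 ≈ 8.500
Minimum mean = 4.000, attained e.g. along the cycle 0 → 0 with weight 4 and length 1. So λ(A) = 4/1 = 4.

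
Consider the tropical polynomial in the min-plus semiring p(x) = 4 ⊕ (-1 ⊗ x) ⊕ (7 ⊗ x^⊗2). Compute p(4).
p(4) = 3

A tropical monomial a ⊗ x^⊗i evaluates to a + i · x. Evaluating each term at x = 4:
  Term 0 contributes 4 + 0 · 4 = 4
  Term 1 contributes -1 + 1 · 4 = 3
  Term 2 contributes 7 + 2 · 4 = 15
p(4) = ⊕ of these = min[4, 3, 15] = 3.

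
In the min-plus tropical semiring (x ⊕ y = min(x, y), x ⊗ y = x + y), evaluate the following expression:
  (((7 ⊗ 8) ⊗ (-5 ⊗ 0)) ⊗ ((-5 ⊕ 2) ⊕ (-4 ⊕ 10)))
(((7 ⊗ 8) ⊗ (-5 ⊗ 0)) ⊗ ((-5 ⊕ 2) ⊕ (-4 ⊕ 10))) = 5

Expand innermost to outermost. Recall ⊕ takes the minimum of its arguments and ⊗ takes their sum. Working out the expression (((7 ⊗ 8) ⊗ (-5 ⊗ 0)) ⊗ ((-5 ⊕ 2) ⊕ (-4 ⊕ 10))) gives 5.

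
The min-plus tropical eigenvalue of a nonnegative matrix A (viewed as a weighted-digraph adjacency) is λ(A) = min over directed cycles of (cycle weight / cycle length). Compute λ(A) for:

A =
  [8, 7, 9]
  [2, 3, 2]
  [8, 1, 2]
λ(A) = 3/2

Enumerate directed cycles and compute their means (weight / length). Sample:
  cycle 0 → 0: weight = 8, length = 1, mean = 8/1 ≈ 8.000
  cycle 1 → 1: weight = 3, length = 1, mean = 3/1 ≈ 3.000
  cycle 2 → 2: weight = 2, length = 1, mean = 2/1 ≈ 2.000
  cycle 0 → 1 → 0: weight = 9, length = 2, mean = 9/2 ≈ 4.500
  cycle 0 → 2 → 0: weight = 17, length = 2, mean = 17/2 ≈ 8.500
  cycle 1 → 0 → 1: weight = 9, length = 2, mean = 9/2 ≈ 4.500
Minimum mean = 1.500, attained e.g. along the cycle 1 → 2 → 1 with weight 3 and length 2. So λ(A) = 3/2 = 3/2.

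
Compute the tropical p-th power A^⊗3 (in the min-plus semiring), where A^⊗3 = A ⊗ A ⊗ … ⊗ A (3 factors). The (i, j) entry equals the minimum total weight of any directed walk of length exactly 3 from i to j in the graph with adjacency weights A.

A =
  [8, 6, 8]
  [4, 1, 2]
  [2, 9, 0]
A^⊗3 =
  [10, 8, 8]
  [4, 3, 2]
  [2, 8, 0]

Each entry (A^⊗3)_ij equals the minimum over all length-3 walks i = v_0 → v_1 → … → v_3 = j of Σ_t A[v_t][v_{t+1}]. For example, for (i, j) = (0, 2) we minimise over 9 possible intermediate vertex sequences; the minimum is 8, attained along the walk 0 → 1 → 2 → 2.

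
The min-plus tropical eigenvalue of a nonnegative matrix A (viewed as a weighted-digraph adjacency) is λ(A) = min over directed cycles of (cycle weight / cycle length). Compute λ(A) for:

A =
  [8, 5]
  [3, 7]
λ(A) = 4

Enumerate directed cycles and compute their means (weight / length). Sample:
  cycle 0 → 0: weight = 8, length = 1, mean = 8/1 ≈ 8.000
  cycle 1 → 1: weight = 7, length = 1, mean = 7/1 ≈ 7.000
  cycle 0 → 1 → 0: weight = 8, length = 2, mean = 8/2 ≈ 4.000
  cycle 1 → 0 → 1: weight = 8, length = 2, mean = 8/2 ≈ 4.000
Minimum mean = 4.000, attained e.g. along the cycle 0 → 1 → 0 with weight 8 and length 2. So λ(A) = 8/2 = 4.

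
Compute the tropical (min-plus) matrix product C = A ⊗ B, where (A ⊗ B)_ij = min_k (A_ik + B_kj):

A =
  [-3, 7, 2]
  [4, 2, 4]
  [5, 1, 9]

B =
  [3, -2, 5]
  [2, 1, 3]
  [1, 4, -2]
A ⊗ B =
  [0, -5, 0]
  [4, 2, 2]
  [3, 2, 4]

Apply the min-plus product entry-by-entry:
  C[0][0] = min over k of (A[0][0] + B[0][0] = -3 + 3 = 0, A[0][1] + B[1][0] = 7 + 2 = 9, A[0][2] + B[2][0] = 2 + 1 = 3) = 0 (attained at k = 0)
  C[0][1] = min over k of (A[0][0] + B[0][1] = -3 + -2 = -5, A[0][1] + B[1][1] = 7 + 1 = 8, A[0][2] + B[2][1] = 2 + 4 = 6) = -5 (attained at k = 0)
  C[0][2] = min over k of (A[0][0] + B[0][2] = -3 + 5 = 2, A[0][1] + B[1][2] = 7 + 3 = 10, A[0][2] + B[2][2] = 2 + -2 = 0) = 0 (attained at k = 2)
  C[1][0] = min over k of (A[1][0] + B[0][0] = 4 + 3 = 7, A[1][1] + B[1][0] = 2 + 2 = 4, A[1][2] + B[2][0] = 4 + 1 = 5) = 4 (attained at k = 1)
  C[1][1] = min over k of (A[1][0] + B[0][1] = 4 + -2 = 2, A[1][1] + B[1][1] = 2 + 1 = 3, A[1][2] + B[2][1] = 4 + 4 = 8) = 2 (attained at k = 0)
  C[1][2] = min over k of (A[1][0] + B[0][2] = 4 + 5 = 9, A[1][1] + B[1][2] = 2 + 3 = 5, A[1][2] + B[2][2] = 4 + -2 = 2) = 2 (attained at k = 2)
  C[2][0] = min over k of (A[2][0] + B[0][0] = 5 + 3 = 8, A[2][1] + B[1][0] = 1 + 2 = 3, A[2][2] + B[2][0] = 9 + 1 = 10) = 3 (attained at k = 1)
  C[2][1] = min over k of (A[2][0] + B[0][1] = 5 + -2 = 3, A[2][1] + B[1][1] = 1 + 1 = 2, A[2][2] + B[2][1] = 9 + 4 = 13) = 2 (attained at k = 1)
  C[2][2] = min over k of (A[2][0] + B[0][2] = 5 + 5 = 10, A[2][1] + B[1][2] = 1 + 3 = 4, A[2][2] + B[2][2] = 9 + -2 = 7) = 4 (attained at k = 1)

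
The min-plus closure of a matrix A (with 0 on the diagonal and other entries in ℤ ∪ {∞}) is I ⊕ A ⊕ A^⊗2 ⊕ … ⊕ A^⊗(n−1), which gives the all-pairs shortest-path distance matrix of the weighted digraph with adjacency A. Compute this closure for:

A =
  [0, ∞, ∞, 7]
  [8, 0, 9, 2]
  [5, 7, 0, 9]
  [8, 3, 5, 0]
Closure =
  [0, 10, 12, 7]
  [8, 0, 7, 2]
  [5, 7, 0, 9]
  [8, 3, 5, 0]

This is the Floyd-Warshall all-pairs shortest-path computation. For each intermediate vertex k = 0, 1, …, 3, update dist[i][j] ← min(dist[i][j], dist[i][k] + dist[k][j]). The final matrix gives, for each (i, j), the minimum total weight of any directed path from i to j (possibly empty when i = j).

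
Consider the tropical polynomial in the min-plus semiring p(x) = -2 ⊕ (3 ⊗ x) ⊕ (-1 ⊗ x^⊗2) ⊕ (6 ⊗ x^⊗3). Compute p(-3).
p(-3) = -7

A tropical monomial a ⊗ x^⊗i evaluates to a + i · x. Evaluating each term at x = -3:
  Term 0 contributes -2 + 0 · -3 = -2
  Term 1 contributes 3 + 1 · -3 = 0
  Term 2 contributes -1 + 2 · -3 = -7
  Term 3 contributes 6 + 3 · -3 = -3
p(-3) = ⊕ of these = min[-2, 0, -7, -3] = -7.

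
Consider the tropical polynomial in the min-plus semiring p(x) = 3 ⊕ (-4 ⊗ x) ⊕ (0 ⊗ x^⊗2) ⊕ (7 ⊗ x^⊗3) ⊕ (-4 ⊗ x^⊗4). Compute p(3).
p(3) = -1

A tropical monomial a ⊗ x^⊗i evaluates to a + i · x. Evaluating each term at x = 3:
  Term 0 contributes 3 + 0 · 3 = 3
  Term 1 contributes -4 + 1 · 3 = -1
  Term 2 contributes 0 + 2 · 3 = 6
  Term 3 contributes 7 + 3 · 3 = 16
  Term 4 contributes -4 + 4 · 3 = 8
p(3) = ⊕ of these = min[3, -1, 6, 16, 8] = -1.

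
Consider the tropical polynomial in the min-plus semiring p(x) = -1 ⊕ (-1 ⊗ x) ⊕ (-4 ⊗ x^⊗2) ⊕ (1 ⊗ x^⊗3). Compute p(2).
p(2) = -1

A tropical monomial a ⊗ x^⊗i evaluates to a + i · x. Evaluating each term at x = 2:
  Term 0 contributes -1 + 0 · 2 = -1
  Term 1 contributes -1 + 1 · 2 = 1
  Term 2 contributes -4 + 2 · 2 = 0
  Term 3 contributes 1 + 3 · 2 = 7
p(2) = ⊕ of these = min[-1, 1, 0, 7] = -1.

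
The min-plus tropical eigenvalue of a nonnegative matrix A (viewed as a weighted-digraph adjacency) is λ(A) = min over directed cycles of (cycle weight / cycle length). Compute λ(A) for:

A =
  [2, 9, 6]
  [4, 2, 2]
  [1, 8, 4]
λ(A) = 2

Enumerate directed cycles and compute their means (weight / length). Sample:
  cycle 0 → 0: weight = 2, length = 1, mean = 2/1 ≈ 2.000
  cycle 1 → 1: weight = 2, length = 1, mean = 2/1 ≈ 2.000
  cycle 2 → 2: weight = 4, length = 1, mean = 4/1 ≈ 4.000
  cycle 0 → 1 → 0: weight = 13, length = 2, mean = 13/2 ≈ 6.500
  cycle 0 → 2 → 0: weight = 7, length = 2, mean = 7/2 ≈ 3.500
  cycle 1 → 0 → 1: weight = 13, length = 2, mean = 13/2 ≈ 6.500
Minimum mean = 2.000, attained e.g. along the cycle 0 → 0 with weight 2 and length 1. So λ(A) = 2/1 = 2.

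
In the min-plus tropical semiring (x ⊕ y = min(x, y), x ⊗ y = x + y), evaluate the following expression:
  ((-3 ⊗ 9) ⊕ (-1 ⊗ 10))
((-3 ⊗ 9) ⊕ (-1 ⊗ 10)) = 6

Expand innermost to outermost. Recall ⊕ takes the minimum of its arguments and ⊗ takes their sum. Working out the expression ((-3 ⊗ 9) ⊕ (-1 ⊗ 10)) gives 6.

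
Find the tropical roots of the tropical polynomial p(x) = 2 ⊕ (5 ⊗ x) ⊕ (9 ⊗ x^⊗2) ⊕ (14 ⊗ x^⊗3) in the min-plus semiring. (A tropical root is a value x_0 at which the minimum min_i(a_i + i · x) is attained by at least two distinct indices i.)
Roots: {-5, -4, -3}

Each tropical root is a break point of the lower envelope of the lines y = a_i + i · x (there are 4 lines, with slopes 0, 1, ..., 3). Only the lines that attain the minimum somewhere contribute to roots; other lines are dominated. Here the surviving (envelope) indices are i = 3, i = 2, i = 1, i = 0.
Intersections between consecutive envelope lines give the roots: for adjacent envelope indices i < j the intersection is x = (a_i − a_j) / (j − i). Reading off the sorted break points: {-5, -4, -3}.
Verification: at each break x_0, at least two indices attain the minimum of min_i(a_i + i · x_0).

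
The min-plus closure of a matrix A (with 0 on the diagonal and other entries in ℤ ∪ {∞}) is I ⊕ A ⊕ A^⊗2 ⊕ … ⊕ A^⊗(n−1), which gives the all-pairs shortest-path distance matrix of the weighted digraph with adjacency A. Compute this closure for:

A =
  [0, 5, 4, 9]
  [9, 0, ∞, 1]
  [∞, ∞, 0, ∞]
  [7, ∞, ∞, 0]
Closure =
  [0, 5, 4, 6]
  [8, 0, 12, 1]
  [∞, ∞, 0, ∞]
  [7, 12, 11, 0]

This is the Floyd-Warshall all-pairs shortest-path computation. For each intermediate vertex k = 0, 1, …, 3, update dist[i][j] ← min(dist[i][j], dist[i][k] + dist[k][j]). The final matrix gives, for each (i, j), the minimum total weight of any directed path from i to j (possibly empty when i = j).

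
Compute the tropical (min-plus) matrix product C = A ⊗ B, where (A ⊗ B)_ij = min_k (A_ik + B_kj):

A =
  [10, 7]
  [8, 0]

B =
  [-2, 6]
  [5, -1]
A ⊗ B =
  [8, 6]
  [5, -1]

Apply the min-plus product entry-by-entry:
  C[0][0] = min over k of (A[0][0] + B[0][0] = 10 + -2 = 8, A[0][1] + B[1][0] = 7 + 5 = 12) = 8 (attained at k = 0)
  C[0][1] = min over k of (A[0][0] + B[0][1] = 10 + 6 = 16, A[0][1] + B[1][1] = 7 + -1 = 6) = 6 (attained at k = 1)
  C[1][0] = min over k of (A[1][0] + B[0][0] = 8 + -2 = 6, A[1][1] + B[1][0] = 0 + 5 = 5) = 5 (attained at k = 1)
  C[1][1] = min over k of (A[1][0] + B[0][1] = 8 + 6 = 14, A[1][1] + B[1][1] = 0 + -1 = -1) = -1 (attained at k = 1)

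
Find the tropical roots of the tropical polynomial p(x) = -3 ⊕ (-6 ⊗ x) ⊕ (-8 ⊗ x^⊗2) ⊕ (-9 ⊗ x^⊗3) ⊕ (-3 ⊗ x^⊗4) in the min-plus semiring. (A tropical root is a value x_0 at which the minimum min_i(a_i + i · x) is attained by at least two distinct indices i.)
Roots: {-6, 1, 2, 3}

Each tropical root is a break point of the lower envelope of the lines y = a_i + i · x (there are 5 lines, with slopes 0, 1, ..., 4). Only the lines that attain the minimum somewhere contribute to roots; other lines are dominated. Here the surviving (envelope) indices are i = 4, i = 3, i = 2, i = 1, i = 0.
Intersections between consecutive envelope lines give the roots: for adjacent envelope indices i < j the intersection is x = (a_i − a_j) / (j − i). Reading off the sorted break points: {-6, 1, 2, 3}.
Verification: at each break x_0, at least two indices attain the minimum of min_i(a_i + i · x_0).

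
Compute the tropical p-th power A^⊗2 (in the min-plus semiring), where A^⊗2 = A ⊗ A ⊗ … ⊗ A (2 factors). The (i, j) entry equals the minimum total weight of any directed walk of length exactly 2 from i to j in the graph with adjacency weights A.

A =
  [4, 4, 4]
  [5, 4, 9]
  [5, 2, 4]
A^⊗2 =
  [8, 6, 8]
  [9, 8, 9]
  [7, 6, 8]

Each entry (A^⊗2)_ij equals the minimum over all length-2 walks i = v_0 → v_1 → … → v_2 = j of Σ_t A[v_t][v_{t+1}]. For example, for (i, j) = (0, 2) we minimise over 3 possible intermediate vertex sequences; the minimum is 8, attained along the walk 0 → 0 → 2.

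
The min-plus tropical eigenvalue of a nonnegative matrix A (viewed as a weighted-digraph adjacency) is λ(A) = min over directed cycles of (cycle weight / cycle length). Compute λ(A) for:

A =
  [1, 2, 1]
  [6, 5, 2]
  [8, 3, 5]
λ(A) = 1

Enumerate directed cycles and compute their means (weight / length). Sample:
  cycle 0 → 0: weight = 1, length = 1, mean = 1/1 ≈ 1.000
  cycle 1 → 1: weight = 5, length = 1, mean = 5/1 ≈ 5.000
  cycle 2 → 2: weight = 5, length = 1, mean = 5/1 ≈ 5.000
  cycle 0 → 1 → 0: weight = 8, length = 2, mean = 8/2 ≈ 4.000
  cycle 0 → 2 → 0: weight = 9, length = 2, mean = 9/2 ≈ 4.500
  cycle 1 → 0 → 1: weight = 8, length = 2, mean = 8/2 ≈ 4.000
Minimum mean = 1.000, attained e.g. along the cycle 0 → 0 with weight 1 and length 1. So λ(A) = 1/1 = 1.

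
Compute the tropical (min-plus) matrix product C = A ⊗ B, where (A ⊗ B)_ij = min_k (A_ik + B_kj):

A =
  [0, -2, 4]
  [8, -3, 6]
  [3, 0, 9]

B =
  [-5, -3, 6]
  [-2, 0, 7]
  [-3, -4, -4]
A ⊗ B =
  [-5, -3, 0]
  [-5, -3, 2]
  [-2, 0, 5]

Apply the min-plus product entry-by-entry:
  C[0][0] = min over k of (A[0][0] + B[0][0] = 0 + -5 = -5, A[0][1] + B[1][0] = -2 + -2 = -4, A[0][2] + B[2][0] = 4 + -3 = 1) = -5 (attained at k = 0)
  C[0][1] = min over k of (A[0][0] + B[0][1] = 0 + -3 = -3, A[0][1] + B[1][1] = -2 + 0 = -2, A[0][2] + B[2][1] = 4 + -4 = 0) = -3 (attained at k = 0)
  C[0][2] = min over k of (A[0][0] + B[0][2] = 0 + 6 = 6, A[0][1] + B[1][2] = -2 + 7 = 5, A[0][2] + B[2][2] = 4 + -4 = 0) = 0 (attained at k = 2)
  C[1][0] = min over k of (A[1][0] + B[0][0] = 8 + -5 = 3, A[1][1] + B[1][0] = -3 + -2 = -5, A[1][2] + B[2][0] = 6 + -3 = 3) = -5 (attained at k = 1)
  C[1][1] = min over k of (A[1][0] + B[0][1] = 8 + -3 = 5, A[1][1] + B[1][1] = -3 + 0 = -3, A[1][2] + B[2][1] = 6 + -4 = 2) = -3 (attained at k = 1)
  C[1][2] = min over k of (A[1][0] + B[0][2] = 8 + 6 = 14, A[1][1] + B[1][2] = -3 + 7 = 4, A[1][2] + B[2][2] = 6 + -4 = 2) = 2 (attained at k = 2)
  C[2][0] = min over k of (A[2][0] + B[0][0] = 3 + -5 = -2, A[2][1] + B[1][0] = 0 + -2 = -2, A[2][2] + B[2][0] = 9 + -3 = 6) = -2 (attained at k = 0)
  C[2][1] = min over k of (A[2][0] + B[0][1] = 3 + -3 = 0, A[2][1] + B[1][1] = 0 + 0 = 0, A[2][2] + B[2][1] = 9 + -4 = 5) = 0 (attained at k = 0)
  C[2][2] = min over k of (A[2][0] + B[0][2] = 3 + 6 = 9, A[2][1] + B[1][2] = 0 + 7 = 7, A[2][2] + B[2][2] = 9 + -4 = 5) = 5 (attained at k = 2)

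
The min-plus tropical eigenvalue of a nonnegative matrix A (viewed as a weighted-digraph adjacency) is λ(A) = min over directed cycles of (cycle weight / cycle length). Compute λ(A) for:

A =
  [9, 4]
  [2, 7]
λ(A) = 3

Enumerate directed cycles and compute their means (weight / length). Sample:
  cycle 0 → 0: weight = 9, length = 1, mean = 9/1 ≈ 9.000
  cycle 1 → 1: weight = 7, length = 1, mean = 7/1 ≈ 7.000
  cycle 0 → 1 → 0: weight = 6, length = 2, mean = 6/2 ≈ 3.000
  cycle 1 → 0 → 1: weight = 6, length = 2, mean = 6/2 ≈ 3.000
Minimum mean = 3.000, attained e.g. along the cycle 0 → 1 → 0 with weight 6 and length 2. So λ(A) = 6/2 = 3.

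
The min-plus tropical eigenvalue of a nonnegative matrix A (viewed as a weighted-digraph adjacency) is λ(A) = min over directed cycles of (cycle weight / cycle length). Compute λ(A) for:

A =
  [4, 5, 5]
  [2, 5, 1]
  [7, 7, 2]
λ(A) = 2

Enumerate directed cycles and compute their means (weight / length). Sample:
  cycle 0 → 0: weight = 4, length = 1, mean = 4/1 ≈ 4.000
  cycle 1 → 1: weight = 5, length = 1, mean = 5/1 ≈ 5.000
  cycle 2 → 2: weight = 2, length = 1, mean = 2/1 ≈ 2.000
  cycle 0 → 1 → 0: weight = 7, length = 2, mean = 7/2 ≈ 3.500
  cycle 0 → 2 → 0: weight = 12, length = 2, mean = 12/2 ≈ 6.000
  cycle 1 → 0 → 1: weight = 7, length = 2, mean = 7/2 ≈ 3.500
Minimum mean = 2.000, attained e.g. along the cycle 2 → 2 with weight 2 and length 1. So λ(A) = 2/1 = 2.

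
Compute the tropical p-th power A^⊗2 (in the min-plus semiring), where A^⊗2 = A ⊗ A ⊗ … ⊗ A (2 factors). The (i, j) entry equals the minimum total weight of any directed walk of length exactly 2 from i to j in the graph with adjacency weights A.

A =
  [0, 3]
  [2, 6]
A^⊗2 =
  [0, 3]
  [2, 5]

Each entry (A^⊗2)_ij equals the minimum over all length-2 walks i = v_0 → v_1 → … → v_2 = j of Σ_t A[v_t][v_{t+1}]. For example, for (i, j) = (0, 1) we minimise over 2 possible intermediate vertex sequences; the minimum is 3, attained along the walk 0 → 0 → 1.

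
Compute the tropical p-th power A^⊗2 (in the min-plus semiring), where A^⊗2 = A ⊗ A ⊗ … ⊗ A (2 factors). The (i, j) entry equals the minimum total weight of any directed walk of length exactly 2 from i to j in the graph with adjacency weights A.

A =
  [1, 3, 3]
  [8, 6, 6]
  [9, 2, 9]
A^⊗2 =
  [2, 4, 4]
  [9, 8, 11]
  [10, 8, 8]

Each entry (A^⊗2)_ij equals the minimum over all length-2 walks i = v_0 → v_1 → … → v_2 = j of Σ_t A[v_t][v_{t+1}]. For example, for (i, j) = (0, 2) we minimise over 3 possible intermediate vertex sequences; the minimum is 4, attained along the walk 0 → 0 → 2.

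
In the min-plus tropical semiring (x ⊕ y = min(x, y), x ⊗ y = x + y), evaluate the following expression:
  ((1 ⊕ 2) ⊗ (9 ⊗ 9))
((1 ⊕ 2) ⊗ (9 ⊗ 9)) = 19

Expand innermost to outermost. Recall ⊕ takes the minimum of its arguments and ⊗ takes their sum. Working out the expression ((1 ⊕ 2) ⊗ (9 ⊗ 9)) gives 19.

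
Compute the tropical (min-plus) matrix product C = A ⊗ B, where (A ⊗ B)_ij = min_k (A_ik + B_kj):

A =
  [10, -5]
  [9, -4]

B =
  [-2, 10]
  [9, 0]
A ⊗ B =
  [4, -5]
  [5, -4]

Apply the min-plus product entry-by-entry:
  C[0][0] = min over k of (A[0][0] + B[0][0] = 10 + -2 = 8, A[0][1] + B[1][0] = -5 + 9 = 4) = 4 (attained at k = 1)
  C[0][1] = min over k of (A[0][0] + B[0][1] = 10 + 10 = 20, A[0][1] + B[1][1] = -5 + 0 = -5) = -5 (attained at k = 1)
  C[1][0] = min over k of (A[1][0] + B[0][0] = 9 + -2 = 7, A[1][1] + B[1][0] = -4 + 9 = 5) = 5 (attained at k = 1)
  C[1][1] = min over k of (A[1][0] + B[0][1] = 9 + 10 = 19, A[1][1] + B[1][1] = -4 + 0 = -4) = -4 (attained at k = 1)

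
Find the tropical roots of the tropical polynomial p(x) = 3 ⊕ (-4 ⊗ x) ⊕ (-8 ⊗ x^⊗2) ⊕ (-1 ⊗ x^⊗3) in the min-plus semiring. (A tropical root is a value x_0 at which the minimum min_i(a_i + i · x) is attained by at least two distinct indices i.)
Roots: {-7, 4, 7}

Each tropical root is a break point of the lower envelope of the lines y = a_i + i · x (there are 4 lines, with slopes 0, 1, ..., 3). Only the lines that attain the minimum somewhere contribute to roots; other lines are dominated. Here the surviving (envelope) indices are i = 3, i = 2, i = 1, i = 0.
Intersections between consecutive envelope lines give the roots: for adjacent envelope indices i < j the intersection is x = (a_i − a_j) / (j − i). Reading off the sorted break points: {-7, 4, 7}.
Verification: at each break x_0, at least two indices attain the minimum of min_i(a_i + i · x_0).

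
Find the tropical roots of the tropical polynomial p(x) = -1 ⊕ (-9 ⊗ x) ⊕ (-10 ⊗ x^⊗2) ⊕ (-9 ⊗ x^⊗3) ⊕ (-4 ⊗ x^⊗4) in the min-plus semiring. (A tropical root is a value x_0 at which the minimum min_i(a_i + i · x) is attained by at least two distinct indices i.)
Roots: {-5, -1, 1, 8}

Each tropical root is a break point of the lower envelope of the lines y = a_i + i · x (there are 5 lines, with slopes 0, 1, ..., 4). Only the lines that attain the minimum somewhere contribute to roots; other lines are dominated. Here the surviving (envelope) indices are i = 4, i = 3, i = 2, i = 1, i = 0.
Intersections between consecutive envelope lines give the roots: for adjacent envelope indices i < j the intersection is x = (a_i − a_j) / (j − i). Reading off the sorted break points: {-5, -1, 1, 8}.
Verification: at each break x_0, at least two indices attain the minimum of min_i(a_i + i · x_0).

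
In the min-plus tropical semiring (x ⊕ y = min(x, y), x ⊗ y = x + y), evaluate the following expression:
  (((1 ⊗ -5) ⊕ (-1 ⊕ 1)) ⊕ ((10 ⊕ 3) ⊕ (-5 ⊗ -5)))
(((1 ⊗ -5) ⊕ (-1 ⊕ 1)) ⊕ ((10 ⊕ 3) ⊕ (-5 ⊗ -5))) = -10

Expand innermost to outermost. Recall ⊕ takes the minimum of its arguments and ⊗ takes their sum. Working out the expression (((1 ⊗ -5) ⊕ (-1 ⊕ 1)) ⊕ ((10 ⊕ 3) ⊕ (-5 ⊗ -5))) gives -10.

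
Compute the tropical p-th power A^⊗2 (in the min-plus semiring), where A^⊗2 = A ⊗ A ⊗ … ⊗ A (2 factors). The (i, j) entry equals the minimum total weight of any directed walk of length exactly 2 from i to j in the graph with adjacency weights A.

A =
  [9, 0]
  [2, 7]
A^⊗2 =
  [2, 7]
  [9, 2]

Each entry (A^⊗2)_ij equals the minimum over all length-2 walks i = v_0 → v_1 → … → v_2 = j of Σ_t A[v_t][v_{t+1}]. For example, for (i, j) = (0, 1) we minimise over 2 possible intermediate vertex sequences; the minimum is 7, attained along the walk 0 → 1 → 1.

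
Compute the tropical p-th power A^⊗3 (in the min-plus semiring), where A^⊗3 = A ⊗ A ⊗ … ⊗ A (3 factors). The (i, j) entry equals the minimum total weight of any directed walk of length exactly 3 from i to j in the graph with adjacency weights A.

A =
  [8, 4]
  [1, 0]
A^⊗3 =
  [5, 4]
  [1, 0]

Each entry (A^⊗3)_ij equals the minimum over all length-3 walks i = v_0 → v_1 → … → v_3 = j of Σ_t A[v_t][v_{t+1}]. For example, for (i, j) = (0, 1) we minimise over 4 possible intermediate vertex sequences; the minimum is 4, attained along the walk 0 → 1 → 1 → 1.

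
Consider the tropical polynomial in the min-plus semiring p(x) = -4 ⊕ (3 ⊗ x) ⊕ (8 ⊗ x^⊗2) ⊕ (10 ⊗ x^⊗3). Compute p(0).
p(0) = -4

A tropical monomial a ⊗ x^⊗i evaluates to a + i · x. Evaluating each term at x = 0:
  Term 0 contributes -4 + 0 · 0 = -4
  Term 1 contributes 3 + 1 · 0 = 3
  Term 2 contributes 8 + 2 · 0 = 8
  Term 3 contributes 10 + 3 · 0 = 10
p(0) = ⊕ of these = min[-4, 3, 8, 10] = -4.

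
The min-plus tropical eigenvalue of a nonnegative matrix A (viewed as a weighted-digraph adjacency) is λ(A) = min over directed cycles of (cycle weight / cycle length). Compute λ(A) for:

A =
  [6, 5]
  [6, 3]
λ(A) = 3

Enumerate directed cycles and compute their means (weight / length). Sample:
  cycle 0 → 0: weight = 6, length = 1, mean = 6/1 ≈ 6.000
  cycle 1 → 1: weight = 3, length = 1, mean = 3/1 ≈ 3.000
  cycle 0 → 1 → 0: weight = 11, length = 2, mean = 11/2 ≈ 5.500
  cycle 1 → 0 → 1: weight = 11, length = 2, mean = 11/2 ≈ 5.500
Minimum mean = 3.000, attained e.g. along the cycle 1 → 1 with weight 3 and length 1. So λ(A) = 3/1 = 3.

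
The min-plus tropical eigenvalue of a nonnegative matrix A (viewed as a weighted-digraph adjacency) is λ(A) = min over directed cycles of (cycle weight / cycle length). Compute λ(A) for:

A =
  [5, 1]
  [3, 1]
λ(A) = 1

Enumerate directed cycles and compute their means (weight / length). Sample:
  cycle 0 → 0: weight = 5, length = 1, mean = 5/1 ≈ 5.000
  cycle 1 → 1: weight = 1, length = 1, mean = 1/1 ≈ 1.000
  cycle 0 → 1 → 0: weight = 4, length = 2, mean = 4/2 ≈ 2.000
  cycle 1 → 0 → 1: weight = 4, length = 2, mean = 4/2 ≈ 2.000
Minimum mean = 1.000, attained e.g. along the cycle 1 → 1 with weight 1 and length 1. So λ(A) = 1/1 = 1.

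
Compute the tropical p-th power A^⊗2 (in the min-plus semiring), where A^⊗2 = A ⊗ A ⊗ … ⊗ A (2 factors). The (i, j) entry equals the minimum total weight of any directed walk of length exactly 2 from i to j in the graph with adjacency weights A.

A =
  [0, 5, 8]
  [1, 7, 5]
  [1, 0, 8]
A^⊗2 =
  [0, 5, 8]
  [1, 5, 9]
  [1, 6, 5]

Each entry (A^⊗2)_ij equals the minimum over all length-2 walks i = v_0 → v_1 → … → v_2 = j of Σ_t A[v_t][v_{t+1}]. For example, for (i, j) = (0, 2) we minimise over 3 possible intermediate vertex sequences; the minimum is 8, attained along the walk 0 → 0 → 2.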